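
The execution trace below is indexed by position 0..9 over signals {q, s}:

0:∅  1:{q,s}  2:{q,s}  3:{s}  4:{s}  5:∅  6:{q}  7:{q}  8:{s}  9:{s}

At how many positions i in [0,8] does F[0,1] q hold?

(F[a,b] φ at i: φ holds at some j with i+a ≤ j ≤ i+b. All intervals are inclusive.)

6

Evaluate at each i in [0,8]:
  i=0: ✓ (witness j=1)
  i=1: ✓ (witness j=1)
  i=2: ✓ (witness j=2)
  i=3: ✗ (none in [3,4])
  i=4: ✗ (none in [4,5])
  i=5: ✓ (witness j=6)
  i=6: ✓ (witness j=6)
  i=7: ✓ (witness j=7)
  i=8: ✗ (none in [8,9])
Positions where it holds: {0, 1, 2, 5, 6, 7} → 6.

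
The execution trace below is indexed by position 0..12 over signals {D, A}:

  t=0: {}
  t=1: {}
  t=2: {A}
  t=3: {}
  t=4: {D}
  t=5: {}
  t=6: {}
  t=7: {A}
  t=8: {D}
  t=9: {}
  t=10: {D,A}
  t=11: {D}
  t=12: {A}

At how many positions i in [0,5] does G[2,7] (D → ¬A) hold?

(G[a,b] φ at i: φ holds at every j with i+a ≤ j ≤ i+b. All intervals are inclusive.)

Evaluate at each i in [0,5]:
  i=0: ✓ (all of [2,7])
  i=1: ✓ (all of [3,8])
  i=2: ✓ (all of [4,9])
  i=3: ✗ (fails at j=10)
  i=4: ✗ (fails at j=10)
  i=5: ✗ (fails at j=10)
Positions where it holds: {0, 1, 2} → 3.

3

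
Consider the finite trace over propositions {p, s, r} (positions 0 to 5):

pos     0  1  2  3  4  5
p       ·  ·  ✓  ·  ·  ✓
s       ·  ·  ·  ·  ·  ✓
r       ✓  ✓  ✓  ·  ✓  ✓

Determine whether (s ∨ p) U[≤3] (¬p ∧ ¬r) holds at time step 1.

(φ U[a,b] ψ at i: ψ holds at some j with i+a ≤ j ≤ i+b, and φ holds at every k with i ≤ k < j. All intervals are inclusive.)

Need some j in [1,4] with (¬p ∧ ¬r), and (s ∨ p) at every k in [1,j-1].
  j=1: (¬p ∧ ¬r) false.
  j=2: (¬p ∧ ¬r) false.
  j=3: (¬p ∧ ¬r) holds, but (s ∨ p) fails at k=1 → not this j.
  j=4: (¬p ∧ ¬r) false.
No j in the window works → until fails.

False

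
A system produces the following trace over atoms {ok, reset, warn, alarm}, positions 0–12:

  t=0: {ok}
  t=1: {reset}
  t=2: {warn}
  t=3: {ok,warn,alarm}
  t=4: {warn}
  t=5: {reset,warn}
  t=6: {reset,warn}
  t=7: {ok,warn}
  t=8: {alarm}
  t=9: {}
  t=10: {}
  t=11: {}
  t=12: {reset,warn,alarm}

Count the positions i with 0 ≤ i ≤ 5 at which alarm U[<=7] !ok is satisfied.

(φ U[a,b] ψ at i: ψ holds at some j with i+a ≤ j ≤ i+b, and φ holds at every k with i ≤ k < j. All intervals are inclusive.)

Evaluate at each i in [0,5]:
  i=0: ✗ (lhs fails at k=0 before rhs at j=1)
  i=1: ✓ (rhs at j=1)
  i=2: ✓ (rhs at j=2)
  i=3: ✓ (rhs at j=4; lhs holds on [3,3])
  i=4: ✓ (rhs at j=4)
  i=5: ✓ (rhs at j=5)
Positions where it holds: {1, 2, 3, 4, 5} → 5.

5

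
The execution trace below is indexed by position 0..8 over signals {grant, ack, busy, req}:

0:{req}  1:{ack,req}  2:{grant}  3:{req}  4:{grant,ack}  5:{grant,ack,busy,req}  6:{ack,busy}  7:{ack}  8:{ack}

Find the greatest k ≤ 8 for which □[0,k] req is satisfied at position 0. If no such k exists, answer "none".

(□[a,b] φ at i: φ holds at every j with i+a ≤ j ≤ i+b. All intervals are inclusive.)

req must hold from j=0 onward; find where it first fails.
  j=0: holds
  j=1: holds
  j=2: fails
Holds on [0,1], so largest k = 1.

1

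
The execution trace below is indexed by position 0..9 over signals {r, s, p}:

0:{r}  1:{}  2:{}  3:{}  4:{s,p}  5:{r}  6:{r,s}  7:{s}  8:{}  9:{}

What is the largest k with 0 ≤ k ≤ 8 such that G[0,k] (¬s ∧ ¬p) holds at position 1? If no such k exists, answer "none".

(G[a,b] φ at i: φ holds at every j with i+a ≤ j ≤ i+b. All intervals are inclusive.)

(¬s ∧ ¬p) must hold from j=1 onward; find where it first fails.
  j=1: holds
  j=2: holds
  j=3: holds
  j=4: fails
Holds on [1,3], so largest k = 2.

2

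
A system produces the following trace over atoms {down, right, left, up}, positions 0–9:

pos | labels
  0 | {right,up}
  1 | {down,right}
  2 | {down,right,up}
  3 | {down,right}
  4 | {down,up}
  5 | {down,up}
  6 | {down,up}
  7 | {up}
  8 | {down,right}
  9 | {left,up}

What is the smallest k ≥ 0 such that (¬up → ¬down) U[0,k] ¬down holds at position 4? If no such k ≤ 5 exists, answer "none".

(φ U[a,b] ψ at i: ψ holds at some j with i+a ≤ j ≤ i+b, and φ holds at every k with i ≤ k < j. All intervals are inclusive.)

3

Need earliest j ≥ 4 with ¬down, and (¬up → ¬down) at every k in [4,j-1].
  j=4: rhs fails.
  j=5: rhs fails.
  j=6: rhs fails.
  j=7: rhs holds; lhs holds on [4,6]. k = 3.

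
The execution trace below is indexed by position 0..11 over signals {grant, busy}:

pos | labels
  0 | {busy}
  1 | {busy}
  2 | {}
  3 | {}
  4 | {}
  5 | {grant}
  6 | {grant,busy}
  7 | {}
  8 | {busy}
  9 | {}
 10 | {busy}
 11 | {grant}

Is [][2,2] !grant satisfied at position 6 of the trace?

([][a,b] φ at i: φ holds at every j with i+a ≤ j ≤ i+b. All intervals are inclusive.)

Check !grant at every j in [8,8]:
  j=8: true
All positions satisfy it → formula holds.

Yes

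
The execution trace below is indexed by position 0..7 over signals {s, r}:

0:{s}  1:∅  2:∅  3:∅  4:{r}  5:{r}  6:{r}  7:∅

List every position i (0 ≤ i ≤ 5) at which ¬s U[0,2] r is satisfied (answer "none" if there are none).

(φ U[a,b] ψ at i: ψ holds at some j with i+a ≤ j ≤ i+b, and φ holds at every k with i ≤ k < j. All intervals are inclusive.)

Evaluate at each i in [0,5]:
  i=0: ✗ (no rhs in [0,2])
  i=1: ✗ (no rhs in [1,3])
  i=2: ✓ (rhs at j=4; lhs holds on [2,3])
  i=3: ✓ (rhs at j=4; lhs holds on [3,3])
  i=4: ✓ (rhs at j=4)
  i=5: ✓ (rhs at j=5)

2, 3, 4, 5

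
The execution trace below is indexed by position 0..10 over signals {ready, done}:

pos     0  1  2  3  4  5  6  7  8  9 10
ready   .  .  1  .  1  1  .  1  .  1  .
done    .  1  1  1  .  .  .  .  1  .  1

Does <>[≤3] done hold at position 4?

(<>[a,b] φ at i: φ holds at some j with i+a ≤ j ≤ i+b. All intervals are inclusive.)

Check done at each j in [4,7]:
  j=4: false
  j=5: false
  j=6: false
  j=7: false
No position in the window satisfies it → formula fails.

No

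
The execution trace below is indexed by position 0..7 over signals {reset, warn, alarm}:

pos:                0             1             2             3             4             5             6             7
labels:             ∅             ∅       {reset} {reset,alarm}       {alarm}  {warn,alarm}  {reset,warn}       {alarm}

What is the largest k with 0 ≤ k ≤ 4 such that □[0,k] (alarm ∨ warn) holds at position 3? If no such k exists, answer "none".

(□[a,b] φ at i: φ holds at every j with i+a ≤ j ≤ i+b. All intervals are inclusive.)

4

(alarm ∨ warn) must hold from j=3 onward; find where it first fails.
  j=3: holds
  j=4: holds
  j=5: holds
  j=6: holds
  j=7: holds
Holds through j=7; largest k = 4.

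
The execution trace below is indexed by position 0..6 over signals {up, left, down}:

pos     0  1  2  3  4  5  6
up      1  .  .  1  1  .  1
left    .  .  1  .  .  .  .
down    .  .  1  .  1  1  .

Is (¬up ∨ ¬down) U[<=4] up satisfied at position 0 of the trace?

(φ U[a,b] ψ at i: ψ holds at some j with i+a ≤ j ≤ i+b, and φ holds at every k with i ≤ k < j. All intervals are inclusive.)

Need some j in [0,4] with up, and (¬up ∨ ¬down) at every k in [0,j-1].
  j=0: up holds; no prefix to check → satisfied.

Holds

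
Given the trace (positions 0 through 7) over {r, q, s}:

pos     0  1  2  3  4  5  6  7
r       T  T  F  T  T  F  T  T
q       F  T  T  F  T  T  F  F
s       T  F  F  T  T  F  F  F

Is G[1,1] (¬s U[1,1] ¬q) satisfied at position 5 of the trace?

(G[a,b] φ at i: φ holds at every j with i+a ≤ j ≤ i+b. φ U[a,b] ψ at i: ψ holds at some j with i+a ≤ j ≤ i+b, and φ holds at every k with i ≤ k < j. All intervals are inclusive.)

Yes

Check (¬s U[1,1] ¬q) at every j in [6,6]:
  j=6: holds
All positions satisfy it → formula holds.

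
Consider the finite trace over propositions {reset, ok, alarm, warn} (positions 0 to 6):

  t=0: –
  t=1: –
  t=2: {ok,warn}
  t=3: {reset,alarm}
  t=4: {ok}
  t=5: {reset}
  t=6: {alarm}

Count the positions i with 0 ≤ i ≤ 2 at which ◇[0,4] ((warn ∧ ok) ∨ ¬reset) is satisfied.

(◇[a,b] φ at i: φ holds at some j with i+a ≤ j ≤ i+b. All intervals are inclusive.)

Evaluate at each i in [0,2]:
  i=0: ✓ (witness j=0)
  i=1: ✓ (witness j=1)
  i=2: ✓ (witness j=2)
Positions where it holds: {0, 1, 2} → 3.

3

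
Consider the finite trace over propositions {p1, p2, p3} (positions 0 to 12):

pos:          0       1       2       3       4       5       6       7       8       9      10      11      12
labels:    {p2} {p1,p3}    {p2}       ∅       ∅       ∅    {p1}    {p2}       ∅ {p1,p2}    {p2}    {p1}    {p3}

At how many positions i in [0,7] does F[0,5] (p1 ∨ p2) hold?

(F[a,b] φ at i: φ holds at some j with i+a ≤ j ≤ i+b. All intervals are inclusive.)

Evaluate at each i in [0,7]:
  i=0: ✓ (witness j=0)
  i=1: ✓ (witness j=1)
  i=2: ✓ (witness j=2)
  i=3: ✓ (witness j=6)
  i=4: ✓ (witness j=6)
  i=5: ✓ (witness j=6)
  i=6: ✓ (witness j=6)
  i=7: ✓ (witness j=7)
Positions where it holds: {0, 1, 2, 3, 4, 5, 6, 7} → 8.

8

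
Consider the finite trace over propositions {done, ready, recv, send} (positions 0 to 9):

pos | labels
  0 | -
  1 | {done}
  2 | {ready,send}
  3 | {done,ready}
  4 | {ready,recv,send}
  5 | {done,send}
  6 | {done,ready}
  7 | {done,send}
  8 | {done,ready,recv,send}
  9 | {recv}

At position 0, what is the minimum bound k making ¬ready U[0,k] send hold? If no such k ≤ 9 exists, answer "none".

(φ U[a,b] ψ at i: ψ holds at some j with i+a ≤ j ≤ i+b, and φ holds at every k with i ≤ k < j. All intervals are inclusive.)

Need earliest j ≥ 0 with send, and ¬ready at every k in [0,j-1].
  j=0: rhs fails.
  j=1: rhs fails.
  j=2: rhs holds; lhs holds on [0,1]. k = 2.

2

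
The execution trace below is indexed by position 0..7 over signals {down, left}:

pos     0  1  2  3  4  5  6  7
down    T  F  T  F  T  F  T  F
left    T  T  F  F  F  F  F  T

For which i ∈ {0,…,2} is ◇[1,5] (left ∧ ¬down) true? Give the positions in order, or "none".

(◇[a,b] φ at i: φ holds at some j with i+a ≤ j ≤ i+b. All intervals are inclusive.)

0, 2

Evaluate at each i in [0,2]:
  i=0: ✓ (witness j=1)
  i=1: ✗ (none in [2,6])
  i=2: ✓ (witness j=7)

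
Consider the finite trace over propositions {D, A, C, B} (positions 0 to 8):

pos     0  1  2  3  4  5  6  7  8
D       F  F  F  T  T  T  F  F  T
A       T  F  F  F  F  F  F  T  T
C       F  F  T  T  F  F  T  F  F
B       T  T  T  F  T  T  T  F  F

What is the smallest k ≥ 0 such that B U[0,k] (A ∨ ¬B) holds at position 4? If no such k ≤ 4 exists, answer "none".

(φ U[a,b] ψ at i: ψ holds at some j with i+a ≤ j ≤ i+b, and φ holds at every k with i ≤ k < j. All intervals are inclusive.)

3

Need earliest j ≥ 4 with (A ∨ ¬B), and B at every k in [4,j-1].
  j=4: rhs fails.
  j=5: rhs fails.
  j=6: rhs fails.
  j=7: rhs holds; lhs holds on [4,6]. k = 3.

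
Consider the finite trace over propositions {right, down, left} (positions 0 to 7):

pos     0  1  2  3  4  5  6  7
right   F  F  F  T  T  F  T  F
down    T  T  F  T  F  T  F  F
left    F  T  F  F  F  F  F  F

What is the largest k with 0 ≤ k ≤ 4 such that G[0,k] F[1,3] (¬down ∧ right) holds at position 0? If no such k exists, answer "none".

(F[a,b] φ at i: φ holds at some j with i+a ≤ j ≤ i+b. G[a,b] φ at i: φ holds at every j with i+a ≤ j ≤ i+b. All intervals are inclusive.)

none

F[1,3] (¬down ∧ right) must hold from j=0 onward; find where it first fails.
  j=0: fails → no k works.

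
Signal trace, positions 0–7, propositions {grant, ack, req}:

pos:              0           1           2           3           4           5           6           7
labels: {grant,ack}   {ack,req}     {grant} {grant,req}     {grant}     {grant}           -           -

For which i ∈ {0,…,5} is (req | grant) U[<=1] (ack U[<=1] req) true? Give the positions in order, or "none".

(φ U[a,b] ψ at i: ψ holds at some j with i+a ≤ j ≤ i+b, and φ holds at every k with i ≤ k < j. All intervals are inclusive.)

Evaluate at each i in [0,5]:
  i=0: ✓ (rhs at j=0)
  i=1: ✓ (rhs at j=1)
  i=2: ✓ (rhs at j=3; lhs holds on [2,2])
  i=3: ✓ (rhs at j=3)
  i=4: ✗ (no rhs in [4,5])
  i=5: ✗ (no rhs in [5,6])

0, 1, 2, 3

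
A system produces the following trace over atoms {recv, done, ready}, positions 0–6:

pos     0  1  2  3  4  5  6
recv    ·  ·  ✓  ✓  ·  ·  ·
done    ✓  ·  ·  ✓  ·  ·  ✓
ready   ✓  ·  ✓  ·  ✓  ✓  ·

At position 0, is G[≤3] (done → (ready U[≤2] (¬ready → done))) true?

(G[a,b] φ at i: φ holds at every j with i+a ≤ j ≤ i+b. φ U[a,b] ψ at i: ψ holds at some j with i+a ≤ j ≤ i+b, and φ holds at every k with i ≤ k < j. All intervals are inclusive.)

Yes

Check (done → (ready U[≤2] (¬ready → done))) at every j in [0,3]:
  j=0: antecedent true; consequent holds → ✓
  j=1: antecedent false → ✓
  j=2: antecedent false → ✓
  j=3: antecedent true; consequent holds → ✓
All positions satisfy it → formula holds.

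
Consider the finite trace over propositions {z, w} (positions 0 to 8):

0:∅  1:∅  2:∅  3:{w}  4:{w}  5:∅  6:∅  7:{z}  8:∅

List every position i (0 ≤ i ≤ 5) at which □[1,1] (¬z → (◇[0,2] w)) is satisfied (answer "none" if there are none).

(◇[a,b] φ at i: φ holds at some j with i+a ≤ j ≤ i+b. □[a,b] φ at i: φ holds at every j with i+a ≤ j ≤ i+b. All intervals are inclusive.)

Evaluate at each i in [0,5]:
  i=0: ✓ (all of [1,1])
  i=1: ✓ (all of [2,2])
  i=2: ✓ (all of [3,3])
  i=3: ✓ (all of [4,4])
  i=4: ✗ (fails at j=5)
  i=5: ✗ (fails at j=6)

0, 1, 2, 3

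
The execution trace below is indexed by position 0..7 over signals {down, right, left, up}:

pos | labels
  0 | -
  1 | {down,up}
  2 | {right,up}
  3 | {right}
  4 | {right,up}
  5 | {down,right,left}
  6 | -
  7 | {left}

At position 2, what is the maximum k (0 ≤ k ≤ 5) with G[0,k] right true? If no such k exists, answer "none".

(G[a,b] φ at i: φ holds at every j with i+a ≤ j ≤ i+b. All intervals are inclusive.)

right must hold from j=2 onward; find where it first fails.
  j=2: holds
  j=3: holds
  j=4: holds
  j=5: holds
  j=6: fails
Holds on [2,5], so largest k = 3.

3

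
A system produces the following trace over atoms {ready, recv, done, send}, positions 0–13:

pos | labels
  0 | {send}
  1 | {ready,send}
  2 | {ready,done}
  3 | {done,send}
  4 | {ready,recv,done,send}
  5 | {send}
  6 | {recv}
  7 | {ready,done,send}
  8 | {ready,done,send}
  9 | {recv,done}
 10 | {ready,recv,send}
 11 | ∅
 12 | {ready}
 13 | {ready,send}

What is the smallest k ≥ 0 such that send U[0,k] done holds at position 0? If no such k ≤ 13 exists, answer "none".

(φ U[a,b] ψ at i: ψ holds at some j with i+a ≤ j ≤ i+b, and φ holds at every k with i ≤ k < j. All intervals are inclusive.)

Need earliest j ≥ 0 with done, and send at every k in [0,j-1].
  j=0: rhs fails.
  j=1: rhs fails.
  j=2: rhs holds; lhs holds on [0,1]. k = 2.

2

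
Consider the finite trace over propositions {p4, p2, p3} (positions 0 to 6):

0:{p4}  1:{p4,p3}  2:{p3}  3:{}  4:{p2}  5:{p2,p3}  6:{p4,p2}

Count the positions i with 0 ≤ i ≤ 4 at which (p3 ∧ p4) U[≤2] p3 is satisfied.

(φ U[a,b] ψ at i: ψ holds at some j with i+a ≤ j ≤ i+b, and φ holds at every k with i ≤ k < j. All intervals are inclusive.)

2

Evaluate at each i in [0,4]:
  i=0: ✗ (lhs fails at k=0 before rhs at j=1)
  i=1: ✓ (rhs at j=1)
  i=2: ✓ (rhs at j=2)
  i=3: ✗ (lhs fails at k=3 before rhs at j=5)
  i=4: ✗ (lhs fails at k=4 before rhs at j=5)
Positions where it holds: {1, 2} → 2.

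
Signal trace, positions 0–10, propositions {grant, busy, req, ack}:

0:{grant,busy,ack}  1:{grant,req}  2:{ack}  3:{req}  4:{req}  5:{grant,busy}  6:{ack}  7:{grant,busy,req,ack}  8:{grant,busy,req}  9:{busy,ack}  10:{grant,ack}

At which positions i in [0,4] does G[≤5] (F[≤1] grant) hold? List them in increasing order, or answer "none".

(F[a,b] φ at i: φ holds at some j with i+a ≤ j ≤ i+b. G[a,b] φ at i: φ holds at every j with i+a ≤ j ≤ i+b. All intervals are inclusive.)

4

Evaluate at each i in [0,4]:
  i=0: ✗ (fails at j=2)
  i=1: ✗ (fails at j=2)
  i=2: ✗ (fails at j=2)
  i=3: ✗ (fails at j=3)
  i=4: ✓ (all of [4,9])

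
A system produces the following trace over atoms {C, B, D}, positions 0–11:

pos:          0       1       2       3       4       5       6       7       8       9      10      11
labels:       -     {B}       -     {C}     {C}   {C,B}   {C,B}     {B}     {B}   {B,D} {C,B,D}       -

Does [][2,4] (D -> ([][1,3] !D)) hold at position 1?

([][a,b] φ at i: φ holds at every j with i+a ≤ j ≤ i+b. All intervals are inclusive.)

True

Check (D -> ([][1,3] !D)) at every j in [3,5]:
  j=3: antecedent false → ✓
  j=4: antecedent false → ✓
  j=5: antecedent false → ✓
All positions satisfy it → formula holds.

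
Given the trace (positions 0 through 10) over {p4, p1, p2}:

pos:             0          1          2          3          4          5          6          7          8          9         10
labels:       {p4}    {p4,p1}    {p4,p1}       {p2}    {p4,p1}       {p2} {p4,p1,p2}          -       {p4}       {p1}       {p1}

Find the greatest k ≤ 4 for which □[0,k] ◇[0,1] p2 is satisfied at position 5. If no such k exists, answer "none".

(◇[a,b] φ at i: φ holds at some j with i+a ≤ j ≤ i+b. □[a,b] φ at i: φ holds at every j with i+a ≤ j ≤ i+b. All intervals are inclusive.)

◇[0,1] p2 must hold from j=5 onward; find where it first fails.
  j=5: holds
  j=6: holds
  j=7: fails
Holds on [5,6], so largest k = 1.

1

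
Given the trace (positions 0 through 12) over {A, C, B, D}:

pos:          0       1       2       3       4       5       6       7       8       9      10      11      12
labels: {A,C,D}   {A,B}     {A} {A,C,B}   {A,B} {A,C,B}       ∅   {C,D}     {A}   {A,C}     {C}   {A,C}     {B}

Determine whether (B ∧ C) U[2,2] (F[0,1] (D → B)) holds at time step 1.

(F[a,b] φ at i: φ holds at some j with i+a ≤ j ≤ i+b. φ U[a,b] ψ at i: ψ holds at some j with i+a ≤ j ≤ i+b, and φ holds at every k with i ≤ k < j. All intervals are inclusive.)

Need some j in [3,3] with F[0,1] (D → B), and (B ∧ C) at every k in [1,j-1].
  j=3: F[0,1] (D → B) holds, but (B ∧ C) fails at k=1 → not this j.
No j in the window works → until fails.

Does not hold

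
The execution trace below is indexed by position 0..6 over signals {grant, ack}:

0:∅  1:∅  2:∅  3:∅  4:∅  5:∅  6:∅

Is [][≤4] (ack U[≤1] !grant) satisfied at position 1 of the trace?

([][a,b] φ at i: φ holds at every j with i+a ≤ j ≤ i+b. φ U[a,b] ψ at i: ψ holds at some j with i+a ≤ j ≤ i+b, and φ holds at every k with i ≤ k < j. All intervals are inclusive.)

Check (ack U[≤1] !grant) at every j in [1,5]:
  j=1: holds
  j=2: holds
  j=3: holds
  j=4: holds
  j=5: holds
All positions satisfy it → formula holds.

Yes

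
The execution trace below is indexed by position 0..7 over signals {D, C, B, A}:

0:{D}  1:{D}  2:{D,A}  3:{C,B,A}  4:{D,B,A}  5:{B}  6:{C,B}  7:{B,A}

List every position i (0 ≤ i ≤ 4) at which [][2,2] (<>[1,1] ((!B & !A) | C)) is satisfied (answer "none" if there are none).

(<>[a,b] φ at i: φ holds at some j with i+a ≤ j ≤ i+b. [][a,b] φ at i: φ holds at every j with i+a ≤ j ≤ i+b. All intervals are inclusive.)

0, 3

Evaluate at each i in [0,4]:
  i=0: ✓ (all of [2,2])
  i=1: ✗ (fails at j=3)
  i=2: ✗ (fails at j=4)
  i=3: ✓ (all of [5,5])
  i=4: ✗ (fails at j=6)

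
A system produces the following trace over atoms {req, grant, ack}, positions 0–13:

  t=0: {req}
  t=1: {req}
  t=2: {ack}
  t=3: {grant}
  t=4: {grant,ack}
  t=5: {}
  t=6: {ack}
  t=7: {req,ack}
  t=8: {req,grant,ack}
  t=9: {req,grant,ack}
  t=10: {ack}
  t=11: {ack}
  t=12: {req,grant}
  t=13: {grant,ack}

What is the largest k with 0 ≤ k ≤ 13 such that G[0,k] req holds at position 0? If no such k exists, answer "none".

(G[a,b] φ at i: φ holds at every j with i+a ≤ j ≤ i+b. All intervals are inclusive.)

req must hold from j=0 onward; find where it first fails.
  j=0: holds
  j=1: holds
  j=2: fails
Holds on [0,1], so largest k = 1.

1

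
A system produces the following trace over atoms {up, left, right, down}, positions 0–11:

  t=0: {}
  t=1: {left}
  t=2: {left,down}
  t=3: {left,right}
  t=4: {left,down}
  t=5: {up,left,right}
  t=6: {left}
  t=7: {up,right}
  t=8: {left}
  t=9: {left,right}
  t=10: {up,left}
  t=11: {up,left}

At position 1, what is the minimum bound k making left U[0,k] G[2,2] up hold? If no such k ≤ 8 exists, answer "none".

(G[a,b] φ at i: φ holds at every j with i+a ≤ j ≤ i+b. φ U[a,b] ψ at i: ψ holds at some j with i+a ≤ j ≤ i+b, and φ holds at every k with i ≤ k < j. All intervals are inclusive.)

Need earliest j ≥ 1 with G[2,2] up, and left at every k in [1,j-1].
  j=1: rhs fails.
  j=2: rhs fails.
  j=3: rhs holds; lhs holds on [1,2]. k = 2.

2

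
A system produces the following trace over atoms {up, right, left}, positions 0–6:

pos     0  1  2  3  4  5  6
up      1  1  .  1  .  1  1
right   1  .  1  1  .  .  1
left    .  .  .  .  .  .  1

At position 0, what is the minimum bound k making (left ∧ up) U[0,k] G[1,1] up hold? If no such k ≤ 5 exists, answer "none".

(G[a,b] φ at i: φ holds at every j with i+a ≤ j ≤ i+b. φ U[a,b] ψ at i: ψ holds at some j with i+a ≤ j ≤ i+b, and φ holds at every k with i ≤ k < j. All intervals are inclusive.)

0

Need earliest j ≥ 0 with G[1,1] up, and (left ∧ up) at every k in [0,j-1].
  j=0: rhs holds (empty prefix). k = 0.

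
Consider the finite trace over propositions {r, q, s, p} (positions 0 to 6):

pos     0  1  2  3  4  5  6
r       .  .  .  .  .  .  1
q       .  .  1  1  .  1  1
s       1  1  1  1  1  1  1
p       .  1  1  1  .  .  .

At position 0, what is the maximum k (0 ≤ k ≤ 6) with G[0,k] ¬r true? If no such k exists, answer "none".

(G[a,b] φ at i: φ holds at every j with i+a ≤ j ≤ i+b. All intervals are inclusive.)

5

¬r must hold from j=0 onward; find where it first fails.
  j=0: holds
  j=1: holds
  j=2: holds
  j=3: holds
  j=4: holds
  j=5: holds
  j=6: fails
Holds on [0,5], so largest k = 5.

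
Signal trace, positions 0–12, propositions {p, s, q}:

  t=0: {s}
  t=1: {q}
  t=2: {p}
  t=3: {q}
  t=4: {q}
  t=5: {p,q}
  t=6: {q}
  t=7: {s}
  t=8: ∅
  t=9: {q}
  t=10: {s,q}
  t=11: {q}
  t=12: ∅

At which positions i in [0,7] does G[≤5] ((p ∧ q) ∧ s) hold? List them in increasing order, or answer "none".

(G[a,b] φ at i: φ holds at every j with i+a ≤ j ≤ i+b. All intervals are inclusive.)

none

Evaluate at each i in [0,7]:
  i=0: ✗ (fails at j=0)
  i=1: ✗ (fails at j=1)
  i=2: ✗ (fails at j=2)
  i=3: ✗ (fails at j=3)
  i=4: ✗ (fails at j=4)
  i=5: ✗ (fails at j=5)
  i=6: ✗ (fails at j=6)
  i=7: ✗ (fails at j=7)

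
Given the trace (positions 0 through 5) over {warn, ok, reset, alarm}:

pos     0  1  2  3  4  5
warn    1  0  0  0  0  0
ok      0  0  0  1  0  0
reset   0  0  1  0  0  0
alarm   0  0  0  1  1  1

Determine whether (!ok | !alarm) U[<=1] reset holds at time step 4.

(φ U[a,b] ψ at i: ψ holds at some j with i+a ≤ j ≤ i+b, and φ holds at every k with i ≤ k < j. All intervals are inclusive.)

False

Need some j in [4,5] with reset, and (!ok | !alarm) at every k in [4,j-1].
  j=4: reset false.
  j=5: reset false.
No j in the window works → until fails.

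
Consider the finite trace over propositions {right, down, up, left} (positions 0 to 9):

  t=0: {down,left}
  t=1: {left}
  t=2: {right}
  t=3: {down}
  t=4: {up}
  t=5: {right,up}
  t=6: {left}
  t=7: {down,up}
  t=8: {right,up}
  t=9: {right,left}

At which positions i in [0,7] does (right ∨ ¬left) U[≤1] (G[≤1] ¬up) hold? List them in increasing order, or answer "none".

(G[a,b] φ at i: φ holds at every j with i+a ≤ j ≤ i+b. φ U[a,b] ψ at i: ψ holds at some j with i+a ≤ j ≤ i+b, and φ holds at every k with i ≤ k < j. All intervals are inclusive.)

0, 1, 2

Evaluate at each i in [0,7]:
  i=0: ✓ (rhs at j=0)
  i=1: ✓ (rhs at j=1)
  i=2: ✓ (rhs at j=2)
  i=3: ✗ (no rhs in [3,4])
  i=4: ✗ (no rhs in [4,5])
  i=5: ✗ (no rhs in [5,6])
  i=6: ✗ (no rhs in [6,7])
  i=7: ✗ (no rhs in [7,8])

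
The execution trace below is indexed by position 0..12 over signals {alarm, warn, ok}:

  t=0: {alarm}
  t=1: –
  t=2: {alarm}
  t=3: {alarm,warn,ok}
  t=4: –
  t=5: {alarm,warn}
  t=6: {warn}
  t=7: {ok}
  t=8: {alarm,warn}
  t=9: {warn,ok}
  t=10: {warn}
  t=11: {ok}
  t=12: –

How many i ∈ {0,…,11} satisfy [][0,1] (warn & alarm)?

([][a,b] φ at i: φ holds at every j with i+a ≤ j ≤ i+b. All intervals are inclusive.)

Evaluate at each i in [0,11]:
  i=0: ✗ (fails at j=0)
  i=1: ✗ (fails at j=1)
  i=2: ✗ (fails at j=2)
  i=3: ✗ (fails at j=4)
  i=4: ✗ (fails at j=4)
  i=5: ✗ (fails at j=6)
  i=6: ✗ (fails at j=6)
  i=7: ✗ (fails at j=7)
  i=8: ✗ (fails at j=9)
  i=9: ✗ (fails at j=9)
  i=10: ✗ (fails at j=10)
  i=11: ✗ (fails at j=11)
Positions where it holds: {} → 0.

0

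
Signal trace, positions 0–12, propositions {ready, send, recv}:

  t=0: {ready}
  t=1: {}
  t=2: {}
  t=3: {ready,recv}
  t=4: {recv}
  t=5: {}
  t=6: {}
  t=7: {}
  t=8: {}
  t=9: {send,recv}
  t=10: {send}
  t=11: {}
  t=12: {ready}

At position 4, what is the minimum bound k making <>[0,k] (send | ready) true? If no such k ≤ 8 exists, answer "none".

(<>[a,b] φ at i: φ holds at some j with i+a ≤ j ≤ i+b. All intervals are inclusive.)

5

Scan j = 4,5,… for (send | ready):
  j=4: fails
  j=5: fails
  j=6: fails
  j=7: fails
  j=8: fails
  j=9: holds
First hit at j=9, so smallest k = 9-4 = 5.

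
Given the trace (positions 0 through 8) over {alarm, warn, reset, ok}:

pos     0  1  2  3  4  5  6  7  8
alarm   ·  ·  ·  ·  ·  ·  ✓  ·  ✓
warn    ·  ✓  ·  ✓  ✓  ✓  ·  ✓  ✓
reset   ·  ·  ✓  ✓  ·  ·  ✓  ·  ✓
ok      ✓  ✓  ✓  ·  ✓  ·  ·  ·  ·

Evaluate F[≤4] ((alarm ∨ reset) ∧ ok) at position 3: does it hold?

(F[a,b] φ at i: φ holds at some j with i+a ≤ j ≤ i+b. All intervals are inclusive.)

No

Check ((alarm ∨ reset) ∧ ok) at each j in [3,7]:
  j=3: false
  j=4: false
  j=5: false
  j=6: false
  j=7: false
No position in the window satisfies it → formula fails.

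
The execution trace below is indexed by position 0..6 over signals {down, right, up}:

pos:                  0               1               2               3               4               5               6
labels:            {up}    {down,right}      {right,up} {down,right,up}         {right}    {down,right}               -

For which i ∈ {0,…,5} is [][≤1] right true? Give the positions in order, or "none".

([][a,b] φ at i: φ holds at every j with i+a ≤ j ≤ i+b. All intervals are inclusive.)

Evaluate at each i in [0,5]:
  i=0: ✗ (fails at j=0)
  i=1: ✓ (all of [1,2])
  i=2: ✓ (all of [2,3])
  i=3: ✓ (all of [3,4])
  i=4: ✓ (all of [4,5])
  i=5: ✗ (fails at j=6)

1, 2, 3, 4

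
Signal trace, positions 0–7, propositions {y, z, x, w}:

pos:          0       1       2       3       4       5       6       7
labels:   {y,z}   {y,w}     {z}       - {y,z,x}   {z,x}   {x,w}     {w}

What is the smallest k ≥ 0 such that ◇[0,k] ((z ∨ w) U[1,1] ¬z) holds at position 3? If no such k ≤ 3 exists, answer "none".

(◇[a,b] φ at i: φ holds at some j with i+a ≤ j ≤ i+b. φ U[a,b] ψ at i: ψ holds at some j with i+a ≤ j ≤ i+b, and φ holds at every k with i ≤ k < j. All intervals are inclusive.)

2

Scan j = 3,4,… for ((z ∨ w) U[1,1] ¬z):
  j=3: fails
  j=4: fails
  j=5: holds
First hit at j=5, so smallest k = 5-3 = 2.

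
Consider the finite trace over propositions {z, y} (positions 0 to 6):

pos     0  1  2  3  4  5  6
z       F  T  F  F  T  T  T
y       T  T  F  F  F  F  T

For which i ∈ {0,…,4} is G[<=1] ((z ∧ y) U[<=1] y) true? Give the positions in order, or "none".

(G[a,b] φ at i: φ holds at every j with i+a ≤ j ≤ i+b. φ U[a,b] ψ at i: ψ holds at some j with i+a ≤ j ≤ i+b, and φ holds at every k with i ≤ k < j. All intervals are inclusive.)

Evaluate at each i in [0,4]:
  i=0: ✓ (all of [0,1])
  i=1: ✗ (fails at j=2)
  i=2: ✗ (fails at j=2)
  i=3: ✗ (fails at j=3)
  i=4: ✗ (fails at j=4)

0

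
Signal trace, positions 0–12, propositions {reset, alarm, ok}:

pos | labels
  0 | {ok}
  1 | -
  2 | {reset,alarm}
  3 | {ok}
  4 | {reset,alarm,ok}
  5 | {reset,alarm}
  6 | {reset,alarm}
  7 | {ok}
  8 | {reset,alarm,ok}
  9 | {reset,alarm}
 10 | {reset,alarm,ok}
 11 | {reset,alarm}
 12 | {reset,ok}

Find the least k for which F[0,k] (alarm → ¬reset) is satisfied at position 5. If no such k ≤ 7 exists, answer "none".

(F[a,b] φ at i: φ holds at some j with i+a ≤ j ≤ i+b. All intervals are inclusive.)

Scan j = 5,6,… for (alarm → ¬reset):
  j=5: fails
  j=6: fails
  j=7: holds
First hit at j=7, so smallest k = 7-5 = 2.

2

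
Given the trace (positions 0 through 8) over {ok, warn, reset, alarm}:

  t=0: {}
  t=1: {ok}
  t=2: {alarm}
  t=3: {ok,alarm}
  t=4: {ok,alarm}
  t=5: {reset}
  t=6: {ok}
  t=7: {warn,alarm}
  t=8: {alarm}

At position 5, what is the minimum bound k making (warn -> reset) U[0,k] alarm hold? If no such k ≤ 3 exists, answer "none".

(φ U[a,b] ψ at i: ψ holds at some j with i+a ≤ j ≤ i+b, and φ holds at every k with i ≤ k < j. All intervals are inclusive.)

2

Need earliest j ≥ 5 with alarm, and (warn -> reset) at every k in [5,j-1].
  j=5: rhs fails.
  j=6: rhs fails.
  j=7: rhs holds; lhs holds on [5,6]. k = 2.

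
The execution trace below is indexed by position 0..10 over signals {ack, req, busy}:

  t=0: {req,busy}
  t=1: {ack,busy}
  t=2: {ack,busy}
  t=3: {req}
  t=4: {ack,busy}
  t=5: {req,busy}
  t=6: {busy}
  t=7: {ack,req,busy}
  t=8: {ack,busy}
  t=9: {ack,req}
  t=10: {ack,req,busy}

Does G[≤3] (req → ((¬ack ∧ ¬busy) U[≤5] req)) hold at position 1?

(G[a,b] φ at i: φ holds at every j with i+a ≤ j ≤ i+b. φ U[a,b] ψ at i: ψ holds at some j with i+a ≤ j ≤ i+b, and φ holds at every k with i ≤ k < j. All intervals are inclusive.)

True

Check (req → ((¬ack ∧ ¬busy) U[≤5] req)) at every j in [1,4]:
  j=1: antecedent false → ✓
  j=2: antecedent false → ✓
  j=3: antecedent true; consequent holds → ✓
  j=4: antecedent false → ✓
All positions satisfy it → formula holds.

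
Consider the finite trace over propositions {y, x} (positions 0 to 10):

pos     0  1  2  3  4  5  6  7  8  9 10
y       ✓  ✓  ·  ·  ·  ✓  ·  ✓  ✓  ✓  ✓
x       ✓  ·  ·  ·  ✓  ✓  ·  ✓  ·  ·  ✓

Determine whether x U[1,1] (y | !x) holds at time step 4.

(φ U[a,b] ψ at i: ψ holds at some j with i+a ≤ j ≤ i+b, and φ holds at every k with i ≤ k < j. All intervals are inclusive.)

Holds

Need some j in [5,5] with (y | !x), and x at every k in [4,j-1].
  j=5: (y | !x) holds; x holds at every k in [4,4] → satisfied.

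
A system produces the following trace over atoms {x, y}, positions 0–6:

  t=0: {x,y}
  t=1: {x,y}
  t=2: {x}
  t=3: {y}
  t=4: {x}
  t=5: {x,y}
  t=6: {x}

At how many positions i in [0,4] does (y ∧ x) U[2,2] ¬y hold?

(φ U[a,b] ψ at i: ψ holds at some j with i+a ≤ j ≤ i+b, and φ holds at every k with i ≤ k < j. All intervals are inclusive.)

1

Evaluate at each i in [0,4]:
  i=0: ✓ (rhs at j=2; lhs holds on [0,1])
  i=1: ✗ (no rhs in [3,3])
  i=2: ✗ (lhs fails at k=2 before rhs at j=4)
  i=3: ✗ (no rhs in [5,5])
  i=4: ✗ (lhs fails at k=4 before rhs at j=6)
Positions where it holds: {0} → 1.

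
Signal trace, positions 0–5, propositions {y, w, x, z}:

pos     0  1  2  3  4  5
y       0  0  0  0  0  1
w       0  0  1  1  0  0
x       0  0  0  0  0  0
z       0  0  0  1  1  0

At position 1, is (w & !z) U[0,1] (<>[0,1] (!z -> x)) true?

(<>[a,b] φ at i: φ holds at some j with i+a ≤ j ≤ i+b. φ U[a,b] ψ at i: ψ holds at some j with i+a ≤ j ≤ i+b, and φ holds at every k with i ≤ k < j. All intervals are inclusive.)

Need some j in [1,2] with <>[0,1] (!z -> x), and (w & !z) at every k in [1,j-1].
  j=1: <>[0,1] (!z -> x) — fails (none in [1,2]).
  j=2: <>[0,1] (!z -> x) holds, but (w & !z) fails at k=1 → not this j.
No j in the window works → until fails.

No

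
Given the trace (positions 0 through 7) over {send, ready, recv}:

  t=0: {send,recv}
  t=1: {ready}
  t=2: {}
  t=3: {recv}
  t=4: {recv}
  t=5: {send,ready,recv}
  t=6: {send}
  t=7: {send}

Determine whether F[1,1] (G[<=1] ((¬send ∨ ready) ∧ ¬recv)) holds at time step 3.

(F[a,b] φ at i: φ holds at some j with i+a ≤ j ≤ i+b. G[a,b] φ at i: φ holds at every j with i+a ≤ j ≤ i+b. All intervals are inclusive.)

Does not hold

Check G[<=1] ((¬send ∨ ready) ∧ ¬recv) at each j in [4,4]:
  j=4: fails at 4
No position in the window satisfies it → formula fails.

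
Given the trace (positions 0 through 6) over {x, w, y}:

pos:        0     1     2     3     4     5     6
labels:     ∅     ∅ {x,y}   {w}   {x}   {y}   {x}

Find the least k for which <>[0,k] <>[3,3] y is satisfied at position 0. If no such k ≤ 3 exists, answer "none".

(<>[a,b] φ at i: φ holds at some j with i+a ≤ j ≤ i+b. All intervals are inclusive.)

2

Scan j = 0,1,… for <>[3,3] y:
  j=0: fails
  j=1: fails
  j=2: holds
First hit at j=2, so smallest k = 2-0 = 2.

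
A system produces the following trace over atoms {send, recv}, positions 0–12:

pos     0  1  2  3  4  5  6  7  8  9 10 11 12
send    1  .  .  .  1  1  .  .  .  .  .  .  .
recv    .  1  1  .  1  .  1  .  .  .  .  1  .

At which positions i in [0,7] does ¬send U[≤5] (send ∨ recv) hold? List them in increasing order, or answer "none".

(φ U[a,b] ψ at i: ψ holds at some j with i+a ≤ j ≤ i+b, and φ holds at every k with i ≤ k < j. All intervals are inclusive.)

0, 1, 2, 3, 4, 5, 6, 7

Evaluate at each i in [0,7]:
  i=0: ✓ (rhs at j=0)
  i=1: ✓ (rhs at j=1)
  i=2: ✓ (rhs at j=2)
  i=3: ✓ (rhs at j=4; lhs holds on [3,3])
  i=4: ✓ (rhs at j=4)
  i=5: ✓ (rhs at j=5)
  i=6: ✓ (rhs at j=6)
  i=7: ✓ (rhs at j=11; lhs holds on [7,10])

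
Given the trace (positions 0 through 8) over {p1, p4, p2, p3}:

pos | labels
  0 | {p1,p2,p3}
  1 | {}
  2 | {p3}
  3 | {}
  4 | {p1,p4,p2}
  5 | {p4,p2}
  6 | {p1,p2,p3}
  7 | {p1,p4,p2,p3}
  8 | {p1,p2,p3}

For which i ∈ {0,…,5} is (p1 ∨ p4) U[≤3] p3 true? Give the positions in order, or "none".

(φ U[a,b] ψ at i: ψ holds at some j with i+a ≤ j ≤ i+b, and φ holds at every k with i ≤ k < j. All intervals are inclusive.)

0, 2, 4, 5

Evaluate at each i in [0,5]:
  i=0: ✓ (rhs at j=0)
  i=1: ✗ (lhs fails at k=1 before rhs at j=2)
  i=2: ✓ (rhs at j=2)
  i=3: ✗ (lhs fails at k=3 before rhs at j=6)
  i=4: ✓ (rhs at j=6; lhs holds on [4,5])
  i=5: ✓ (rhs at j=6; lhs holds on [5,5])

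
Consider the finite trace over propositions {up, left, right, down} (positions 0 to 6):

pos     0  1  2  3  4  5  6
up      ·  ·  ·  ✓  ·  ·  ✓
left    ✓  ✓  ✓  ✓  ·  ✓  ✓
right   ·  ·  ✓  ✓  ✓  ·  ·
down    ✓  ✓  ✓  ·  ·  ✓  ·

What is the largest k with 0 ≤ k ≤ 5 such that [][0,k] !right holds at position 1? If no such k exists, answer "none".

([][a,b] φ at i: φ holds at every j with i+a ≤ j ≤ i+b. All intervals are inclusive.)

!right must hold from j=1 onward; find where it first fails.
  j=1: holds
  j=2: fails
Holds on [1,1], so largest k = 0.

0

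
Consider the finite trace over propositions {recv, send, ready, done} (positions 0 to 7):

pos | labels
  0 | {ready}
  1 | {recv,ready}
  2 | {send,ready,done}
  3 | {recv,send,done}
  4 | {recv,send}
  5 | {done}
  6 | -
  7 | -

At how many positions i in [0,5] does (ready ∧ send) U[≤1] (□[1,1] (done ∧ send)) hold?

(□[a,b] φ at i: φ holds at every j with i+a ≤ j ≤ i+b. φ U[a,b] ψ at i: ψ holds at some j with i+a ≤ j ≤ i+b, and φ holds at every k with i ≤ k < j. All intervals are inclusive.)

Evaluate at each i in [0,5]:
  i=0: ✗ (lhs fails at k=0 before rhs at j=1)
  i=1: ✓ (rhs at j=1)
  i=2: ✓ (rhs at j=2)
  i=3: ✗ (no rhs in [3,4])
  i=4: ✗ (no rhs in [4,5])
  i=5: ✗ (no rhs in [5,6])
Positions where it holds: {1, 2} → 2.

2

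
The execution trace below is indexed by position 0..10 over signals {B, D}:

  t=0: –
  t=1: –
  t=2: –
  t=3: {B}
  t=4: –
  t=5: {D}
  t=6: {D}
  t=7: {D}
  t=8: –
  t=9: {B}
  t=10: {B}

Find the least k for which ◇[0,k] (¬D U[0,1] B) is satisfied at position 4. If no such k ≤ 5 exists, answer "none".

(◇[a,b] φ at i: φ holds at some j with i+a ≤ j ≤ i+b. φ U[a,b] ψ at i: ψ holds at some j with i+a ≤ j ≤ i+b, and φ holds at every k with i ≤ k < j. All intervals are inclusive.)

4

Scan j = 4,5,… for (¬D U[0,1] B):
  j=4: fails
  j=5: fails
  j=6: fails
  j=7: fails
  j=8: holds
First hit at j=8, so smallest k = 8-4 = 4.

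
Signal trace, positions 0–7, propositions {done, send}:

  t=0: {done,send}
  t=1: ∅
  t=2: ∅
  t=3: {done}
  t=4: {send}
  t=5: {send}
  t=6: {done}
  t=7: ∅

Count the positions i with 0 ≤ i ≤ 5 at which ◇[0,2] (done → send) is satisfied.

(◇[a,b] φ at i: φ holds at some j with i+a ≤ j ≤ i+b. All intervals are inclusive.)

Evaluate at each i in [0,5]:
  i=0: ✓ (witness j=0)
  i=1: ✓ (witness j=1)
  i=2: ✓ (witness j=2)
  i=3: ✓ (witness j=4)
  i=4: ✓ (witness j=4)
  i=5: ✓ (witness j=5)
Positions where it holds: {0, 1, 2, 3, 4, 5} → 6.

6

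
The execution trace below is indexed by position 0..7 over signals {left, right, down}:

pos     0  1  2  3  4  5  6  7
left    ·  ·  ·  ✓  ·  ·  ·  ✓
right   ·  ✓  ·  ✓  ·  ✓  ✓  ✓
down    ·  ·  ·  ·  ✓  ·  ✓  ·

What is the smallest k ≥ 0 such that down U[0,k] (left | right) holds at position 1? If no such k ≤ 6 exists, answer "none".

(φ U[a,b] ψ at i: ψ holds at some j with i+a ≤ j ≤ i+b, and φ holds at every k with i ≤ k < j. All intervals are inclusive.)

0

Need earliest j ≥ 1 with (left | right), and down at every k in [1,j-1].
  j=1: rhs holds (empty prefix). k = 0.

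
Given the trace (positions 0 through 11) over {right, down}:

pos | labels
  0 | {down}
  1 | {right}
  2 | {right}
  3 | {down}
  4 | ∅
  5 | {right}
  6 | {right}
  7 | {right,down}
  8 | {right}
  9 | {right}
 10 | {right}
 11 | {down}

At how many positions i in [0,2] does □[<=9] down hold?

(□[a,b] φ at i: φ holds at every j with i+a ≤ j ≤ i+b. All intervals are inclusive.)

0

Evaluate at each i in [0,2]:
  i=0: ✗ (fails at j=1)
  i=1: ✗ (fails at j=1)
  i=2: ✗ (fails at j=2)
Positions where it holds: {} → 0.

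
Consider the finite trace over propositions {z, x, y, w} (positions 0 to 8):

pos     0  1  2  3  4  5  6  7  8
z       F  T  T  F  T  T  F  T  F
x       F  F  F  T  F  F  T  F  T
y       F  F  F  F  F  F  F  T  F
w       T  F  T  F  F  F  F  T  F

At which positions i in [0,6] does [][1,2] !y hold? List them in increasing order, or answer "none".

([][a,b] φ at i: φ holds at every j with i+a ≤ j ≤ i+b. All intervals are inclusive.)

Evaluate at each i in [0,6]:
  i=0: ✓ (all of [1,2])
  i=1: ✓ (all of [2,3])
  i=2: ✓ (all of [3,4])
  i=3: ✓ (all of [4,5])
  i=4: ✓ (all of [5,6])
  i=5: ✗ (fails at j=7)
  i=6: ✗ (fails at j=7)

0, 1, 2, 3, 4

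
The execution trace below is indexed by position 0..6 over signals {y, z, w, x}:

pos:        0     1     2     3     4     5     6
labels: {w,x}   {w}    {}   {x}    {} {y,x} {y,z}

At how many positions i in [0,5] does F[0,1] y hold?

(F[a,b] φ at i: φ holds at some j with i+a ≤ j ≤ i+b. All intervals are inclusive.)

Evaluate at each i in [0,5]:
  i=0: ✗ (none in [0,1])
  i=1: ✗ (none in [1,2])
  i=2: ✗ (none in [2,3])
  i=3: ✗ (none in [3,4])
  i=4: ✓ (witness j=5)
  i=5: ✓ (witness j=5)
Positions where it holds: {4, 5} → 2.

2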